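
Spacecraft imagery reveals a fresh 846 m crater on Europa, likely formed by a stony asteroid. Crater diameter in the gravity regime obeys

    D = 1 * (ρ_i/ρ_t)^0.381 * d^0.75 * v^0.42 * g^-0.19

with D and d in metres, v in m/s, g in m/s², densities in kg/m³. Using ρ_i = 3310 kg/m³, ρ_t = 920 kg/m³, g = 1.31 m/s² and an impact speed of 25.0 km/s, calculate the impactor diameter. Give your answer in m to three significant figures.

Rearranging for d: d = [D / (1 · (3310/920)^0.381 · 25000^0.42 · 1.31^-0.19)]^(1/0.75).
(3310/920)^0.381 = 1.629
25000^0.42 = 70.33
1.31^-0.19 = 0.9500
Denominator = 1 × 1.629 × 70.33 × 0.9500 = 108.8
D / 108.8 = 846 / 108.8 = 7.776
d = 7.776^(1/0.75) = 7.776^1.3333 = 15.40 m

d ≈ 15.4 m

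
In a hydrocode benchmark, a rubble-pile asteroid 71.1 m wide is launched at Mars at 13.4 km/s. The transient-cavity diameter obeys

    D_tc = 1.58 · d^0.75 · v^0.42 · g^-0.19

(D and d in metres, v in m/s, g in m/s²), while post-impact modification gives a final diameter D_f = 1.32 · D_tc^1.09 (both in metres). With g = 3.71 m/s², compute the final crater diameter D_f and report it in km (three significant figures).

v = 13400 m/s.
d^0.75 = 71.1^0.75 = 24.49
v^0.42 = 13400^0.42 = 54.12
g^-0.19 = 3.71^-0.19 = 0.7795
D_tc = 1.58 × 24.49 × 54.12 × 0.7795 = 1632 m
D_f = 1.32 × (1632)^1.09 = 4192 m
     = 4.192 km

D_f ≈ 4.19 km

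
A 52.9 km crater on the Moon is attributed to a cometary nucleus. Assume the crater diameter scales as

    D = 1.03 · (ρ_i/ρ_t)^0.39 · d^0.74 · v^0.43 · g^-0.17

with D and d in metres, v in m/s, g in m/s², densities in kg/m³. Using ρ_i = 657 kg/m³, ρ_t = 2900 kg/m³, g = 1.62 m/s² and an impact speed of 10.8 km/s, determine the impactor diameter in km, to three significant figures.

Rearranging for d: d = [D / (1.03 · (657/2900)^0.39 · 10800^0.43 · 1.62^-0.17)]^(1/0.74).
D = 52900 m.
(657/2900)^0.39 = 0.5604
10800^0.43 = 54.25
1.62^-0.17 = 0.9213
Denominator = 1.03 × 0.5604 × 54.25 × 0.9213 = 28.85
D / 28.85 = 52900 / 28.85 = 1834
d = 1834^(1/0.74) = 1834^1.3514 = 25713 m

d ≈ 25.7 km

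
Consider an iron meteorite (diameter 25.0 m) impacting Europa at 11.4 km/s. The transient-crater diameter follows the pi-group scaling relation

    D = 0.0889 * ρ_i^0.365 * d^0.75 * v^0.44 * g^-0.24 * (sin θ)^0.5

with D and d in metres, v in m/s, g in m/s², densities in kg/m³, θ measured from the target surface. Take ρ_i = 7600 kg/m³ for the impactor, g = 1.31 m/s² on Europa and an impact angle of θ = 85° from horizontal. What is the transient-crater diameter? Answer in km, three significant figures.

In SI units: v = 11400 m/s.
ρ_i^0.365 = 7600^0.365 = 26.09
d^0.75 = 25^0.75 = 11.18
v^0.44 = 11400^0.44 = 60.96
g^-0.24 = 1.31^-0.24 = 0.9372
(sin 85°)^0.5 = 0.9962^0.5 = 0.9981
D = 0.0889 × 26.09 × 11.18 × 60.96 × 0.9372 × 0.9981 = 1479 m
   = 1.479 km

D ≈ 1.48 km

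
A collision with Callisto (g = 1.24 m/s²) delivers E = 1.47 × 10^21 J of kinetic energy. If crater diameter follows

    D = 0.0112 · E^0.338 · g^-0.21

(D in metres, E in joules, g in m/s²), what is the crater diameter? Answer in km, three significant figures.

E^0.338 = (1.47 × 10^21)^0.338 = 1.427 × 10^7
g^-0.21 = 1.24^-0.21 = 0.9558
D = 0.0112 × 1.427 × 10^7 × 0.9558 = 1.528 × 10^5 m
   = 152.8 km

D ≈ 153 km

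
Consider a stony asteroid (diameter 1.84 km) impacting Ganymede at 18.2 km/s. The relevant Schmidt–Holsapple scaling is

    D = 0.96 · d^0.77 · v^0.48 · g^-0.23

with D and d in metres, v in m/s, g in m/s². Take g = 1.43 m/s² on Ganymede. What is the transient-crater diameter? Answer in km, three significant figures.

D ≈ 32.0 km

In SI units: d = 1840 m, v = 18200 m/s.
d^0.77 = 1840^0.77 = 326.5
v^0.48 = 18200^0.48 = 110.9
g^-0.23 = 1.43^-0.23 = 0.9210
D = 0.96 × 326.5 × 110.9 × 0.9210 = 32014 m
   = 32.01 km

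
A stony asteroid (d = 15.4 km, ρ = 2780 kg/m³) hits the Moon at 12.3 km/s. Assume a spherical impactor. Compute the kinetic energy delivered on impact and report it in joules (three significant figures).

E ≈ 4.02 × 10^23 J

d = 15400 m; v = 12300 m/s.
Mass m = (π/6) ρ d³ = (π/6) × 2780 × (15400)³ = 5.316 × 10^15 kg
E = ½ m v² = 0.5 × 5.316 × 10^15 × (12300)² = 4.021 × 10^23 J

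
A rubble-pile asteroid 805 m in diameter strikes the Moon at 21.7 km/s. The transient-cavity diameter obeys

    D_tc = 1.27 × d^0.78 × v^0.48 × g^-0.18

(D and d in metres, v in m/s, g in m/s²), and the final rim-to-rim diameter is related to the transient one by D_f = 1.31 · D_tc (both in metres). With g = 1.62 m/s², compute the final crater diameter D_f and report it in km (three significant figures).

v = 21700 m/s.
d^0.78 = 805^0.78 = 184.7
v^0.48 = 21700^0.48 = 120.6
g^-0.18 = 1.62^-0.18 = 0.9168
D_tc = 1.27 × 184.7 × 120.6 × 0.9168 = 25940 m
D_f = 1.31 × 25940 = 33981 m
     = 33.98 km

D_f ≈ 34.0 km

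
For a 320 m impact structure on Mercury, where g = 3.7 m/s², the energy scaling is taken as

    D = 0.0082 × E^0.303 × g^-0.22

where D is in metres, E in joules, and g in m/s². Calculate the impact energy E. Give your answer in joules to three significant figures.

E ≈ 3.68 × 10^15 J

Rearranging: E = [D / (0.0082 · g^-0.22)]^(1/0.303).
g^-0.22 = 3.7^-0.22 = 0.7499
D / (0.0082 × 0.7499) = 320 / (6.149 × 10^-3) = 5.204 × 10^4
E = (5.204 × 10^4)^3.3003 = 3.676 × 10^15 J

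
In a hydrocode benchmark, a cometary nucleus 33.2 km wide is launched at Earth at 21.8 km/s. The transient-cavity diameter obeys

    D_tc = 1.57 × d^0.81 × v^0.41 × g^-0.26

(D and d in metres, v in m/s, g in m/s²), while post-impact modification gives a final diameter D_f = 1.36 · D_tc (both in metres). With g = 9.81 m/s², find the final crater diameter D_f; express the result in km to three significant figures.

D_f ≈ 325 km

In SI: d = 33200 m, v = 21800 m/s.
d^0.81 = 33200^0.81 = 4593
v^0.41 = 21800^0.41 = 60.09
g^-0.26 = 9.81^-0.26 = 0.5523
D_tc = 1.57 × 4593 × 60.09 × 0.5523 = 2.393 × 10^5 m
D_f = 1.36 × 2.393 × 10^5 = 3.254 × 10^5 m
     = 325.4 km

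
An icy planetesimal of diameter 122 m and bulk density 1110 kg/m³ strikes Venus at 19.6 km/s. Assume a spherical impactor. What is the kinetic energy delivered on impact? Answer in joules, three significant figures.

E ≈ 2.03 × 10^17 J

v = 19600 m/s.
Mass m = (π/6) ρ d³ = (π/6) × 1110 × (122)³ = 1.055 × 10^9 kg
E = ½ m v² = 0.5 × 1.055 × 10^9 × (19600)² = 2.026 × 10^17 J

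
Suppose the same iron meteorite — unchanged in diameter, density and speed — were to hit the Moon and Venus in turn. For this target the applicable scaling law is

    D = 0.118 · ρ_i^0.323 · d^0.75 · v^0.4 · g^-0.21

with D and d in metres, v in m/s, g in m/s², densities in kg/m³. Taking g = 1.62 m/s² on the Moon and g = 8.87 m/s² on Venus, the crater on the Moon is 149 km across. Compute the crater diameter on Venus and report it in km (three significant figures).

All impactor-dependent factors cancel in the ratio, leaving D_Venus/D_Moon = (g_Venus/g_Moon)^-0.21.
(8.87/1.62)^-0.21 = 5.475^-0.21 = 0.6997
D_Venus = 0.6997 × 149 km = 104 km

D ≈ 104 km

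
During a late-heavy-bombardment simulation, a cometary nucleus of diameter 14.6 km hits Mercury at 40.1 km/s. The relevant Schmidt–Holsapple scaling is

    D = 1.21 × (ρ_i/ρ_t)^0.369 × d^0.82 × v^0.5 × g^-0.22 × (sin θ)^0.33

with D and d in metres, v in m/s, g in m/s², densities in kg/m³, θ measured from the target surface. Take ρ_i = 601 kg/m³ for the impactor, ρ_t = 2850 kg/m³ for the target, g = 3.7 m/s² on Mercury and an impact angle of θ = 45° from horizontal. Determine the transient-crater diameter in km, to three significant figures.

D ≈ 237 km

In SI units: d = 14600 m, v = 40100 m/s.
(ρ_i/ρ_t)^0.369 = (601/2850)^0.369 = 0.5631
d^0.82 = 14600^0.82 = 2599
v^0.5 = 40100^0.5 = 200.2
g^-0.22 = 3.7^-0.22 = 0.7499
(sin 45°)^0.33 = 0.7071^0.33 = 0.8919
D = 1.21 × 0.5631 × 2599 × 200.2 × 0.7499 × 0.8919 = 2.371 × 10^5 m
   = 237.1 km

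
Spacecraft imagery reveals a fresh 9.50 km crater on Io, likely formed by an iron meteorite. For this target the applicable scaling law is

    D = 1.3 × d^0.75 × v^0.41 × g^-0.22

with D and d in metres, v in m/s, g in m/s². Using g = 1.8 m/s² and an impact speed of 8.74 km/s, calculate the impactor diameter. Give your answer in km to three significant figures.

Rearranging for d: d = [D / (1.3 · 8740^0.41 · 1.8^-0.22)]^(1/0.75).
D = 9500 m.
8740^0.41 = 41.31
1.8^-0.22 = 0.8787
Denominator = 1.3 × 41.31 × 0.8787 = 47.19
D / 47.19 = 9500 / 47.19 = 201.3
d = 201.3^(1/0.75) = 201.3^1.3333 = 1180 m

d ≈ 1.18 km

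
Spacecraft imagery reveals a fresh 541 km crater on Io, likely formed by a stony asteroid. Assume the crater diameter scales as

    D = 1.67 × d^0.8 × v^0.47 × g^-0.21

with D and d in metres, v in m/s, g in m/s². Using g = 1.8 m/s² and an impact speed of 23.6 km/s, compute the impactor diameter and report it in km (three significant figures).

Rearranging for d: d = [D / (1.67 · 23600^0.47 · 1.8^-0.21)]^(1/0.8).
D = 541000 m.
23600^0.47 = 113.6
1.8^-0.21 = 0.8839
Denominator = 1.67 × 113.6 × 0.8839 = 167.7
D / 167.7 = 541000 / 167.7 = 3226
d = 3226^(1/0.8) = 3226^1.25 = 24313 m

d ≈ 24.3 km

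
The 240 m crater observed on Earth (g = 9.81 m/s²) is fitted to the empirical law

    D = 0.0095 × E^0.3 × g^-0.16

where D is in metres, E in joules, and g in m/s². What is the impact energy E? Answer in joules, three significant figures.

Rearranging: E = [D / (0.0095 · g^-0.16)]^(1/0.3).
g^-0.16 = 9.81^-0.16 = 0.6940
D / (0.0095 × 0.6940) = 240 / (6.593 × 10^-3) = 3.640 × 10^4
E = (3.640 × 10^4)^3.3333 = 1.598 × 10^15 J

E ≈ 1.60 × 10^15 J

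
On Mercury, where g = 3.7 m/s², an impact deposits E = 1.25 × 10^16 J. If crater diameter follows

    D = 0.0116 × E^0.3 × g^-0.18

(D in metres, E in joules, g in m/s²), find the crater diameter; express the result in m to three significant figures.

E^0.3 = (1.25 × 10^16)^0.3 = 6.746 × 10^4
g^-0.18 = 3.7^-0.18 = 0.7902
D = 0.0116 × 6.746 × 10^4 × 0.7902 = 618.4 m

D ≈ 618 m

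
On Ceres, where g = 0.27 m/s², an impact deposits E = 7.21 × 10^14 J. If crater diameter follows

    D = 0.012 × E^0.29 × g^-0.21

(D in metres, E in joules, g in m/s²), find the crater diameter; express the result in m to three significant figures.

E^0.29 = (7.21 × 10^14)^0.29 = 2.036 × 10^4
g^-0.21 = 0.27^-0.21 = 1.316
D = 0.012 × 2.036 × 10^4 × 1.316 = 321.5 m

D ≈ 322 m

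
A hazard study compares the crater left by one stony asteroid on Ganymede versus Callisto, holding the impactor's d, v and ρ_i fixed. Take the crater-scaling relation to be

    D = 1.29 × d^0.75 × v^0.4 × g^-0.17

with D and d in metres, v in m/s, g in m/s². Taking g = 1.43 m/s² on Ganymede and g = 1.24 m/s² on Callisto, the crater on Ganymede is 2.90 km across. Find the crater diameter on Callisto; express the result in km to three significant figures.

D ≈ 2.97 km

All impactor-dependent factors cancel in the ratio, leaving D_Callisto/D_Ganymede = (g_Callisto/g_Ganymede)^-0.17.
(1.24/1.43)^-0.17 = 0.8671^-0.17 = 1.025
D_Callisto = 1.025 × 2.90 km = 2.97 km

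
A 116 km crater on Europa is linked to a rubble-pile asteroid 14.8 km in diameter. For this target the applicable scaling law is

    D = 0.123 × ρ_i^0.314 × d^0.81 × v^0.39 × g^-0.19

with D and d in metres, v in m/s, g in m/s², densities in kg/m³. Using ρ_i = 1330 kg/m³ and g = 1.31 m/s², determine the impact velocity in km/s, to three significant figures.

Rearranging for v: v = [D / (0.123 · 1330^0.314 · 14800^0.81 · 1.31^-0.19)]^(1/0.39).
D = 116000 m.
1330^0.314 = 9.570
14800^0.81 = 2387
1.31^-0.19 = 0.9500
Denominator = 0.123 × 9.570 × 2387 × 0.9500 = 2669
D / 2669 = 116000 / 2669 = 43.46
v = 43.46^(1/0.39) = 43.46^2.5641 = 15857 m/s

v ≈ 15.9 km/s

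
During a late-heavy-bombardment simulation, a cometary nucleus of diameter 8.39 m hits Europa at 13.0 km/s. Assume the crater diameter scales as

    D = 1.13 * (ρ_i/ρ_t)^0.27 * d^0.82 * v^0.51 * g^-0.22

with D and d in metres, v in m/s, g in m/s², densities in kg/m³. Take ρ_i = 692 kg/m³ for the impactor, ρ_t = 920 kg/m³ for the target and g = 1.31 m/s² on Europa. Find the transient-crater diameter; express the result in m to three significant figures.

D ≈ 707 m

In SI units: v = 13000 m/s.
(ρ_i/ρ_t)^0.27 = (692/920)^0.27 = 0.9260
d^0.82 = 8.39^0.82 = 5.721
v^0.51 = 13000^0.51 = 125.3
g^-0.22 = 1.31^-0.22 = 0.9423
D = 1.13 × 0.9260 × 5.721 × 125.3 × 0.9423 = 706.8 m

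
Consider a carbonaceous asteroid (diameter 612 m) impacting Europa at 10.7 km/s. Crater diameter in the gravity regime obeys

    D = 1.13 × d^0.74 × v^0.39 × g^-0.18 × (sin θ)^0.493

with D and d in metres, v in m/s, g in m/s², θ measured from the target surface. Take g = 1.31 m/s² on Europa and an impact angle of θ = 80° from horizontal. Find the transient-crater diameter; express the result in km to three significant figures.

In SI units: v = 10700 m/s.
d^0.74 = 612^0.74 = 115.4
v^0.39 = 10700^0.39 = 37.28
g^-0.18 = 1.31^-0.18 = 0.9526
(sin 80°)^0.493 = 0.9848^0.493 = 0.9925
D = 1.13 × 115.4 × 37.28 × 0.9526 × 0.9925 = 4596 m
   = 4.596 km

D ≈ 4.60 km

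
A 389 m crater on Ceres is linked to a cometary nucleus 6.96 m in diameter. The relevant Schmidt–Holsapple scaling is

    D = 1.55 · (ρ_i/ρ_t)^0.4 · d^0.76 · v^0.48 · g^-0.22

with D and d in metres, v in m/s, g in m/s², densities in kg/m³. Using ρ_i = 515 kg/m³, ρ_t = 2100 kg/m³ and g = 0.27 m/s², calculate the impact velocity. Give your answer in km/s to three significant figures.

Rearranging for v: v = [D / (1.55 · (515/2100)^0.4 · 6.96^0.76 · 0.27^-0.22)]^(1/0.48).
(515/2100)^0.4 = 0.5699
6.96^0.76 = 4.369
0.27^-0.22 = 1.334
Denominator = 1.55 × 0.5699 × 4.369 × 1.334 = 5.148
D / 5.148 = 389 / 5.148 = 75.56
v = 75.56^(1/0.48) = 75.56^2.0833 = 8186 m/s

v ≈ 8.19 km/s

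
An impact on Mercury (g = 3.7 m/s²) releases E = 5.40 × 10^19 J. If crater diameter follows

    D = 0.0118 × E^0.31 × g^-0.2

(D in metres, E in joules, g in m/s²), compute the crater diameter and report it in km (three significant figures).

D ≈ 11.9 km

E^0.31 = (5.40 × 10^19)^0.31 = 1.309 × 10^6
g^-0.2 = 3.7^-0.2 = 0.7698
D = 0.0118 × 1.309 × 10^6 × 0.7698 = 11890 m
   = 11.89 km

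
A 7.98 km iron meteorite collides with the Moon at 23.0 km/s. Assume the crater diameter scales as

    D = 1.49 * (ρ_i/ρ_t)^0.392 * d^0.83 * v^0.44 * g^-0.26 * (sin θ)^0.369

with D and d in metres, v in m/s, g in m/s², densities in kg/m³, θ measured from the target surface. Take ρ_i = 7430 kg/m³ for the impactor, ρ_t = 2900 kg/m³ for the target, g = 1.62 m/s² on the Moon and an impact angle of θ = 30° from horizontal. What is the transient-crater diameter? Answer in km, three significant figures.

In SI units: d = 7980 m, v = 23000 m/s.
(ρ_i/ρ_t)^0.392 = (7430/2900)^0.392 = 1.446
d^0.83 = 7980^0.83 = 1732
v^0.44 = 23000^0.44 = 83.02
g^-0.26 = 1.62^-0.26 = 0.8821
(sin 30°)^0.369 = 0.5000^0.369 = 0.7743
D = 1.49 × 1.446 × 1732 × 83.02 × 0.8821 × 0.7743 = 2.116 × 10^5 m
   = 211.6 km

D ≈ 212 km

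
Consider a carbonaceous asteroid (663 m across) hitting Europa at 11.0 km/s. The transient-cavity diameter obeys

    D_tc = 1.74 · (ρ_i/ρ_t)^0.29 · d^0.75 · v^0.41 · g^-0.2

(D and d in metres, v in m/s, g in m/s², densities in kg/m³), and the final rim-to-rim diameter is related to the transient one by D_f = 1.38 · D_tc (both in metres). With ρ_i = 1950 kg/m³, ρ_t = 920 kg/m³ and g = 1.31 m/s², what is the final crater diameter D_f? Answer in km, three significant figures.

v = 11000 m/s.
(ρ_i/ρ_t)^0.29 = (1950/920)^0.29 = 1.243
d^0.75 = 663^0.75 = 130.7
v^0.41 = 11000^0.41 = 45.39
g^-0.2 = 1.31^-0.2 = 0.9474
D_tc = 1.74 × 1.243 × 130.7 × 45.39 × 0.9474 = 12160 m
D_f = 1.38 × 12160 = 16781 m
     = 16.78 km

D_f ≈ 16.8 km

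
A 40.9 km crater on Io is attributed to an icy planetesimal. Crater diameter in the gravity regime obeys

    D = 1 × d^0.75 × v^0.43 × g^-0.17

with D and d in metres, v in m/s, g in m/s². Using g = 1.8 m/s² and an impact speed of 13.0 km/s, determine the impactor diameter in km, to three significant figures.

d ≈ 7.05 km

Rearranging for d: d = [D / (1 · 13000^0.43 · 1.8^-0.17)]^(1/0.75).
D = 40900 m.
13000^0.43 = 58.75
1.8^-0.17 = 0.9049
Denominator = 1 × 58.75 × 0.9049 = 53.16
D / 53.16 = 40900 / 53.16 = 769.4
d = 769.4^(1/0.75) = 769.4^1.3333 = 7049 m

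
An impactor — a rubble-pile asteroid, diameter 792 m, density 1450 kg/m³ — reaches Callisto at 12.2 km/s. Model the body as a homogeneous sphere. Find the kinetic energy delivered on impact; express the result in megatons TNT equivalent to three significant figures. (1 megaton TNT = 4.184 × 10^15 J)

E ≈ 6710 Mt TNT

v = 12200 m/s.
Mass m = (π/6) ρ d³ = (π/6) × 1450 × (792)³ = 3.772 × 10^11 kg
E = ½ m v² = 0.5 × 3.772 × 10^11 × (12200)² = 2.807 × 10^19 J
   = 2.807 × 10^19 / 4.184×10^15 = 6709 Mt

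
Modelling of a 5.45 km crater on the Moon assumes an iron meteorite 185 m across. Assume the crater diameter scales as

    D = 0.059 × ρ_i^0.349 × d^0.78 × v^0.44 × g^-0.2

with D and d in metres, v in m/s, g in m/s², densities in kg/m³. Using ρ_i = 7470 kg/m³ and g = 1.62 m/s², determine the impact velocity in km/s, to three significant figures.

v ≈ 19.5 km/s

Rearranging for v: v = [D / (0.059 · 7470^0.349 · 185^0.78 · 1.62^-0.2)]^(1/0.44).
D = 5450 m.
7470^0.349 = 22.48
185^0.78 = 58.67
1.62^-0.2 = 0.9080
Denominator = 0.059 × 22.48 × 58.67 × 0.9080 = 70.66
D / 70.66 = 5450 / 70.66 = 77.13
v = 77.13^(1/0.44) = 77.13^2.2727 = 19458 m/s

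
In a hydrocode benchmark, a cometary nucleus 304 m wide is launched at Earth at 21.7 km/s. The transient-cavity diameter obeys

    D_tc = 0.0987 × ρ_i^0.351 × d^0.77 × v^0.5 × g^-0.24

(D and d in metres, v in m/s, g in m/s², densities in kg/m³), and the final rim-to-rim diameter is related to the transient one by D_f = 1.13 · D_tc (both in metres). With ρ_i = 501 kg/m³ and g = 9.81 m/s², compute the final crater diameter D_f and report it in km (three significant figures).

v = 21700 m/s.
ρ_i^0.351 = 501^0.351 = 8.864
d^0.77 = 304^0.77 = 81.62
v^0.5 = 21700^0.5 = 147.3
g^-0.24 = 9.81^-0.24 = 0.5781
D_tc = 0.0987 × 8.864 × 81.62 × 147.3 × 0.5781 = 6081 m
D_f = 1.13 × 6081 = 6872 m
     = 6.872 km

D_f ≈ 6.87 km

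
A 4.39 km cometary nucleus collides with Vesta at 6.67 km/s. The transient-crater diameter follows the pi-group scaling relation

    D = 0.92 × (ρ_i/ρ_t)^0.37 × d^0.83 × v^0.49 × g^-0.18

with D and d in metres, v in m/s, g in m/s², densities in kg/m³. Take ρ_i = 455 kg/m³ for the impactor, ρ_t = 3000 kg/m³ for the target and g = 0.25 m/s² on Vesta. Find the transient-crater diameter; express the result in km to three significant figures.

In SI units: d = 4390 m, v = 6670 m/s.
(ρ_i/ρ_t)^0.37 = (455/3000)^0.37 = 0.4977
d^0.83 = 4390^0.83 = 1055
v^0.49 = 6670^0.49 = 74.79
g^-0.18 = 0.25^-0.18 = 1.283
D = 0.92 × 0.4977 × 1055 × 74.79 × 1.283 = 46353 m
   = 46.35 km

D ≈ 46.4 km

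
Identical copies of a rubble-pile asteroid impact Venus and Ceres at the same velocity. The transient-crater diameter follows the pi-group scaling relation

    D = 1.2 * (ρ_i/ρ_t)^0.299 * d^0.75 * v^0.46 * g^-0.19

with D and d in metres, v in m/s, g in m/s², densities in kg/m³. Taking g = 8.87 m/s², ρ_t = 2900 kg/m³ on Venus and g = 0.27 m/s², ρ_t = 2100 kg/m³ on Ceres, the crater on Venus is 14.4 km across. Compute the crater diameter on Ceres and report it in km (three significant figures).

The impactor-only factors (d, v, ρ_i) cancel in the ratio, leaving D_Ceres/D_Venus = (g_Ceres/g_Venus)^-0.19 · (ρ_t,Venus/ρ_t,Ceres)^0.299.
(0.27/8.87)^-0.19 = 0.03044^-0.19 = 1.942
(2900/2100)^0.299 = 1.381^0.299 = 1.101
Ratio = 1.942 × 1.101 = 2.138
D_Ceres = 2.138 × 14.4 km = 30.8 km

D ≈ 30.8 km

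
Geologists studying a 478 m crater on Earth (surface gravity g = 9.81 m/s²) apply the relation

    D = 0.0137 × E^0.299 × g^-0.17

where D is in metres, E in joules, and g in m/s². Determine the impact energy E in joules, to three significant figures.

E ≈ 5.71 × 10^15 J

Rearranging: E = [D / (0.0137 · g^-0.17)]^(1/0.299).
g^-0.17 = 9.81^-0.17 = 0.6783
D / (0.0137 × 0.6783) = 478 / (9.293 × 10^-3) = 5.144 × 10^4
E = (5.144 × 10^4)^3.3445 = 5.714 × 10^15 J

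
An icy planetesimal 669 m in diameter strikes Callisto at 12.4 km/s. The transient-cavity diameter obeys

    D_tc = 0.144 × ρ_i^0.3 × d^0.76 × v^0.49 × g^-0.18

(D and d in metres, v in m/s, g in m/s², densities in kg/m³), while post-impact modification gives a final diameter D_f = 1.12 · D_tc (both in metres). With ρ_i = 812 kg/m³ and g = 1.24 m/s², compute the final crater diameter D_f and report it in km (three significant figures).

v = 12400 m/s.
ρ_i^0.3 = 812^0.3 = 7.462
d^0.76 = 669^0.76 = 140.4
v^0.49 = 12400^0.49 = 101.3
g^-0.18 = 1.24^-0.18 = 0.9620
D_tc = 0.144 × 7.462 × 140.4 × 101.3 × 0.9620 = 14700 m
D_f = 1.12 × 14700 = 16464 m
     = 16.46 km

D_f ≈ 16.5 km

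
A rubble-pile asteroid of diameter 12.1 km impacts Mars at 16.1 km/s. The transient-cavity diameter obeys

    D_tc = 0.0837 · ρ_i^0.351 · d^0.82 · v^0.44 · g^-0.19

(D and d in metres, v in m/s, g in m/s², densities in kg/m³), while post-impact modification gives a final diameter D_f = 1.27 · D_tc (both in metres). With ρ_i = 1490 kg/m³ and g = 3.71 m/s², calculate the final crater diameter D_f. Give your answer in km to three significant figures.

In SI: d = 12100 m, v = 16100 m/s.
ρ_i^0.351 = 1490^0.351 = 13.00
d^0.82 = 12100^0.82 = 2228
v^0.44 = 16100^0.44 = 70.96
g^-0.19 = 3.71^-0.19 = 0.7795
D_tc = 0.0837 × 13.00 × 2228 × 70.96 × 0.7795 = 1.341 × 10^5 m
D_f = 1.27 × 1.341 × 10^5 = 1.703 × 10^5 m
     = 170.3 km

D_f ≈ 170 km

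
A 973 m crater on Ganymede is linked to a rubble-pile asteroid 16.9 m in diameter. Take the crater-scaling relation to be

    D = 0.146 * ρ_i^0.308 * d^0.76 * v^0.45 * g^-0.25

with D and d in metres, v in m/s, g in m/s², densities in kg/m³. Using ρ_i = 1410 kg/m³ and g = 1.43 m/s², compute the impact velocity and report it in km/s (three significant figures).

Rearranging for v: v = [D / (0.146 · 1410^0.308 · 16.9^0.76 · 1.43^-0.25)]^(1/0.45).
1410^0.308 = 9.332
16.9^0.76 = 8.574
1.43^-0.25 = 0.9145
Denominator = 0.146 × 9.332 × 8.574 × 0.9145 = 10.68
D / 10.68 = 973 / 10.68 = 91.10
v = 91.10^(1/0.45) = 91.10^2.2222 = 22617 m/s

v ≈ 22.6 km/s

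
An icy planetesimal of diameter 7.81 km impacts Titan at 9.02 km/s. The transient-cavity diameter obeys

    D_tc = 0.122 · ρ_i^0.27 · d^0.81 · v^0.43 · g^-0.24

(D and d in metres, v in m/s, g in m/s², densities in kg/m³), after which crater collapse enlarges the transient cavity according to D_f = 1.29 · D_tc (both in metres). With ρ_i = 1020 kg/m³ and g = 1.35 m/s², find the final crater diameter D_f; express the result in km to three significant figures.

D_f ≈ 67.9 km

In SI: d = 7810 m, v = 9020 m/s.
ρ_i^0.27 = 1020^0.27 = 6.491
d^0.81 = 7810^0.81 = 1422
v^0.43 = 9020^0.43 = 50.20
g^-0.24 = 1.35^-0.24 = 0.9305
D_tc = 0.122 × 6.491 × 1422 × 50.20 × 0.9305 = 52600 m
D_f = 1.29 × 52600 = 67854 m
     = 67.85 km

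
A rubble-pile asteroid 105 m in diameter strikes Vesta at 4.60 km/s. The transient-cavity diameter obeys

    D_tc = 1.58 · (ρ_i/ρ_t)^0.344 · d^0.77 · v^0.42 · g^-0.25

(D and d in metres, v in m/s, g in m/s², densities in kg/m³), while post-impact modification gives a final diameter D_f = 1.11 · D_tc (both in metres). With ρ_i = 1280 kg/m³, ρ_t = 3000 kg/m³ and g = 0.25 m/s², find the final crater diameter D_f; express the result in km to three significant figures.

v = 4600 m/s.
(ρ_i/ρ_t)^0.344 = (1280/3000)^0.344 = 0.7460
d^0.77 = 105^0.77 = 36.00
v^0.42 = 4600^0.42 = 34.54
g^-0.25 = 0.25^-0.25 = 1.414
D_tc = 1.58 × 0.7460 × 36.00 × 34.54 × 1.414 = 2072 m
D_f = 1.11 × 2072 = 2300 m
     = 2.300 km

D_f ≈ 2.30 km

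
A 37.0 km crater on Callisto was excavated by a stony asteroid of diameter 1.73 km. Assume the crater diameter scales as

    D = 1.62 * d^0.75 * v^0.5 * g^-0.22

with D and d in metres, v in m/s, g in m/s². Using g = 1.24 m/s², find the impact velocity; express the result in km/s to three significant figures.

v ≈ 7.97 km/s

Rearranging for v: v = [D / (1.62 · 1730^0.75 · 1.24^-0.22)]^(1/0.5).
D = 37000 m.
1730^0.75 = 268.2
1.24^-0.22 = 0.9538
Denominator = 1.62 × 268.2 × 0.9538 = 414.4
D / 414.4 = 37000 / 414.4 = 89.29
v = 89.29^(1/0.5) = 89.29^2 = 7973 m/s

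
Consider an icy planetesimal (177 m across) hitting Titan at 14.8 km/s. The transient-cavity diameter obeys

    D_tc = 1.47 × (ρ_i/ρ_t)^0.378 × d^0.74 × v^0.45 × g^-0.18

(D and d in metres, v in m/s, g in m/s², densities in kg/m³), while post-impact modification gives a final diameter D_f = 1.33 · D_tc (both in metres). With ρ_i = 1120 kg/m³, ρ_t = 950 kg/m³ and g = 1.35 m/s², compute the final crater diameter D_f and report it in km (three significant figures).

v = 14800 m/s.
(ρ_i/ρ_t)^0.378 = (1120/950)^0.378 = 1.064
d^0.74 = 177^0.74 = 46.08
v^0.45 = 14800^0.45 = 75.27
g^-0.18 = 1.35^-0.18 = 0.9474
D_tc = 1.47 × 1.064 × 46.08 × 75.27 × 0.9474 = 5140 m
D_f = 1.33 × 5140 = 6836 m
     = 6.836 km

D_f ≈ 6.84 km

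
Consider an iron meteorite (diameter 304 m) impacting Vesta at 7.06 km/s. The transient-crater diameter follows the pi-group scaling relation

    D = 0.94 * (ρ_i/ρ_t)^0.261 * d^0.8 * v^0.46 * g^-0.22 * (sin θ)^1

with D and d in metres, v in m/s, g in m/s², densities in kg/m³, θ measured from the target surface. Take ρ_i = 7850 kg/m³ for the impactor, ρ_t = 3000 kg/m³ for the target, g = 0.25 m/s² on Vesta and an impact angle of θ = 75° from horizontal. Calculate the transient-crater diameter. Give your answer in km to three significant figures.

In SI units: v = 7060 m/s.
(ρ_i/ρ_t)^0.261 = (7850/3000)^0.261 = 1.285
d^0.8 = 304^0.8 = 96.89
v^0.46 = 7060^0.46 = 58.95
g^-0.22 = 0.25^-0.22 = 1.357
(sin 75°)^1 = 0.9659^1 = 0.9659
D = 0.94 × 1.285 × 96.89 × 58.95 × 1.357 × 0.9659 = 9043 m
   = 9.043 km

D ≈ 9.04 km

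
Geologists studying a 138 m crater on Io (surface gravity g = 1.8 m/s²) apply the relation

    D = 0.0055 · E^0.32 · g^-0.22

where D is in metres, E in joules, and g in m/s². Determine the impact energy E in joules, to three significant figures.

E ≈ 8.39 × 10^13 J

Rearranging: E = [D / (0.0055 · g^-0.22)]^(1/0.32).
g^-0.22 = 1.8^-0.22 = 0.8787
D / (0.0055 × 0.8787) = 138 / (4.833 × 10^-3) = 2.855 × 10^4
E = (2.855 × 10^4)^3.125 = 8.390 × 10^13 J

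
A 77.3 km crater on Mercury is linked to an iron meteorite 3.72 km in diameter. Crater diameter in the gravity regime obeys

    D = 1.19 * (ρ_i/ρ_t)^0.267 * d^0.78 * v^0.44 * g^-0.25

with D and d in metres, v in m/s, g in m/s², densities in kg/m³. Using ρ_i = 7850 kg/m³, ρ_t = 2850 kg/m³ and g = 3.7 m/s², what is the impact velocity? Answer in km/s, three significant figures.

Rearranging for v: v = [D / (1.19 · (7850/2850)^0.267 · 3720^0.78 · 3.7^-0.25)]^(1/0.44).
D = 77300 m.
(7850/2850)^0.267 = 1.311
3720^0.78 = 609.6
3.7^-0.25 = 0.7210
Denominator = 1.19 × 1.311 × 609.6 × 0.7210 = 685.7
D / 685.7 = 77300 / 685.7 = 112.7
v = 112.7^(1/0.44) = 112.7^2.2727 = 46069 m/s

v ≈ 46.1 km/s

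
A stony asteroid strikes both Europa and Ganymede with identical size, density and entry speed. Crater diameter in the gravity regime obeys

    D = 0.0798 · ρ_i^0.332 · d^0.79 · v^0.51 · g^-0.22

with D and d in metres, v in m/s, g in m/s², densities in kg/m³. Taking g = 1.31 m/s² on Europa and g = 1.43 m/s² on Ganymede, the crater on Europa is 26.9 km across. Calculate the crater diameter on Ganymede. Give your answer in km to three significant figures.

All impactor-dependent factors cancel in the ratio, leaving D_Ganymede/D_Europa = (g_Ganymede/g_Europa)^-0.22.
(1.43/1.31)^-0.22 = 1.092^-0.22 = 0.9808
D_Ganymede = 0.9808 × 26.9 km = 26.4 km

D ≈ 26.4 km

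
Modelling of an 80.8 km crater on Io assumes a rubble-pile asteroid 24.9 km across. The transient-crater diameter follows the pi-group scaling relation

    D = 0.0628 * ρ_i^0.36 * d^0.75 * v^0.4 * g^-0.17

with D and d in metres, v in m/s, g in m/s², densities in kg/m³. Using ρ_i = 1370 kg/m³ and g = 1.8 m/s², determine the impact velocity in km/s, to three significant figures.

Rearranging for v: v = [D / (0.0628 · 1370^0.36 · 24900^0.75 · 1.8^-0.17)]^(1/0.4).
D = 80800 m.
1370^0.36 = 13.47
24900^0.75 = 1982
1.8^-0.17 = 0.9049
Denominator = 0.0628 × 13.47 × 1982 × 0.9049 = 1517
D / 1517 = 80800 / 1517 = 53.26
v = 53.26^(1/0.4) = 53.26^2.5 = 20702 m/s

v ≈ 20.7 km/s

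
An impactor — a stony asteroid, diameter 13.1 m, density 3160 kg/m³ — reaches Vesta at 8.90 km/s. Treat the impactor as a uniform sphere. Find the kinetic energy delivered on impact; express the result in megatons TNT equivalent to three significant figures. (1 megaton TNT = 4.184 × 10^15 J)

v = 8900 m/s.
Mass m = (π/6) ρ d³ = (π/6) × 3160 × (13.1)³ = 3.720 × 10^6 kg
E = ½ m v² = 0.5 × 3.720 × 10^6 × (8900)² = 1.473 × 10^14 J
   = 1.473 × 10^14 / 4.184×10^15 = 0.03521 Mt

E ≈ 0.0352 Mt TNT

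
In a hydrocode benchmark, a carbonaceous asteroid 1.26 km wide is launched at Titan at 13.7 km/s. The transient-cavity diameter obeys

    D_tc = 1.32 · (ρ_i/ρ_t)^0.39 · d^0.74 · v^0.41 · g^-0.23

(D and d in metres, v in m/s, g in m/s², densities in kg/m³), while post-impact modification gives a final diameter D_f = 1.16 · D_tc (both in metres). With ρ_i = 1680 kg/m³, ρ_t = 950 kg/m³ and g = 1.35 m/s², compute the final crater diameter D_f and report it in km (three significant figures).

D_f ≈ 17.5 km

In SI: d = 1260 m, v = 13700 m/s.
(ρ_i/ρ_t)^0.39 = (1680/950)^0.39 = 1.249
d^0.74 = 1260^0.74 = 196.9
v^0.41 = 13700^0.41 = 49.67
g^-0.23 = 1.35^-0.23 = 0.9333
D_tc = 1.32 × 1.249 × 196.9 × 49.67 × 0.9333 = 15050 m
D_f = 1.16 × 15050 = 17458 m
     = 17.46 km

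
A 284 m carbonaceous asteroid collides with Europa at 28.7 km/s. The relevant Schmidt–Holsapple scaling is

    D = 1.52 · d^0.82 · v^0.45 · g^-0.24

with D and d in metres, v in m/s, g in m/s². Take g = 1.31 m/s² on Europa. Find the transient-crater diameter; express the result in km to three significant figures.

In SI units: v = 28700 m/s.
d^0.82 = 284^0.82 = 102.7
v^0.45 = 28700^0.45 = 101.4
g^-0.24 = 1.31^-0.24 = 0.9372
D = 1.52 × 102.7 × 101.4 × 0.9372 = 14835 m
   = 14.83 km

D ≈ 14.8 km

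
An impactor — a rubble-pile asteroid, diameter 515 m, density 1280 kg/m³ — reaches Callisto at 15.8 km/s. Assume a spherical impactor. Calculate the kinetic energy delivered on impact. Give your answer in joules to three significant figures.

v = 15800 m/s.
Mass m = (π/6) ρ d³ = (π/6) × 1280 × (515)³ = 9.154 × 10^10 kg
E = ½ m v² = 0.5 × 9.154 × 10^10 × (15800)² = 1.143 × 10^19 J

E ≈ 1.14 × 10^19 J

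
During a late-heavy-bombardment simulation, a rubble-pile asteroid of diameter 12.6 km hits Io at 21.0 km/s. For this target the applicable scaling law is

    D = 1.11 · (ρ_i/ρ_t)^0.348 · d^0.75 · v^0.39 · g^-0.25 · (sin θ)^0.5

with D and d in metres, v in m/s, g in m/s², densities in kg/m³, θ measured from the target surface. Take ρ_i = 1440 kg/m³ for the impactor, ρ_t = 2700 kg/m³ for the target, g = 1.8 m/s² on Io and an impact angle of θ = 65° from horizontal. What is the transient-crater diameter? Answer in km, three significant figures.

D ≈ 42.3 km

In SI units: d = 12600 m, v = 21000 m/s.
(ρ_i/ρ_t)^0.348 = (1440/2700)^0.348 = 0.8035
d^0.75 = 12600^0.75 = 1189
v^0.39 = 21000^0.39 = 48.49
g^-0.25 = 1.8^-0.25 = 0.8633
(sin 65°)^0.5 = 0.9063^0.5 = 0.9520
D = 1.11 × 0.8035 × 1189 × 48.49 × 0.8633 × 0.9520 = 42261 m
   = 42.26 km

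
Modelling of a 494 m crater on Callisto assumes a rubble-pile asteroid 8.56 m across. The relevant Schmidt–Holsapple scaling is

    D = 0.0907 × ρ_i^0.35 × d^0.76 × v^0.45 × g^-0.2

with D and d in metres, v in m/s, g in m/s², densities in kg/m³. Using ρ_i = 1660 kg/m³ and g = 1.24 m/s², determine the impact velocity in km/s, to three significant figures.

v ≈ 18.4 km/s

Rearranging for v: v = [D / (0.0907 · 1660^0.35 · 8.56^0.76 · 1.24^-0.2)]^(1/0.45).
1660^0.35 = 13.40
8.56^0.76 = 5.113
1.24^-0.2 = 0.9579
Denominator = 0.0907 × 13.40 × 5.113 × 0.9579 = 5.953
D / 5.953 = 494 / 5.953 = 82.98
v = 82.98^(1/0.45) = 82.98^2.2222 = 18380 m/s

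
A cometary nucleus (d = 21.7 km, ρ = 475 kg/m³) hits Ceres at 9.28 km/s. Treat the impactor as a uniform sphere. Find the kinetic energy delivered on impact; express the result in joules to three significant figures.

d = 21700 m; v = 9280 m/s.
Mass m = (π/6) ρ d³ = (π/6) × 475 × (21700)³ = 2.541 × 10^15 kg
E = ½ m v² = 0.5 × 2.541 × 10^15 × (9280)² = 1.094 × 10^23 J

E ≈ 1.09 × 10^23 J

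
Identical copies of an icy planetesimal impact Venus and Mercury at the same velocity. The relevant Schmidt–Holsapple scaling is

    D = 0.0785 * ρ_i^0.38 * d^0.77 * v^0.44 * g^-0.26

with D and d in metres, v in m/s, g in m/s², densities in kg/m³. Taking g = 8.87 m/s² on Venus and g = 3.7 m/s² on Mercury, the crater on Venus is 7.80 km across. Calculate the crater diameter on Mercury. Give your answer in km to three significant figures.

D ≈ 9.79 km

All impactor-dependent factors cancel in the ratio, leaving D_Mercury/D_Venus = (g_Mercury/g_Venus)^-0.26.
(3.7/8.87)^-0.26 = 0.4171^-0.26 = 1.255
D_Mercury = 1.255 × 7.80 km = 9.79 km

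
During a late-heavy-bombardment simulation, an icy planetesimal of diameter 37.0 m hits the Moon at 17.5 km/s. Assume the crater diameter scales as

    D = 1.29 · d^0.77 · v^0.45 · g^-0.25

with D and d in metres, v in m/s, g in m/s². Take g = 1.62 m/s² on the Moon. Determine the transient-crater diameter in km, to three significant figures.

D ≈ 1.50 km

In SI units: v = 17500 m/s.
d^0.77 = 37^0.77 = 16.13
v^0.45 = 17500^0.45 = 81.16
g^-0.25 = 1.62^-0.25 = 0.8864
D = 1.29 × 16.13 × 81.16 × 0.8864 = 1497 m
   = 1.497 km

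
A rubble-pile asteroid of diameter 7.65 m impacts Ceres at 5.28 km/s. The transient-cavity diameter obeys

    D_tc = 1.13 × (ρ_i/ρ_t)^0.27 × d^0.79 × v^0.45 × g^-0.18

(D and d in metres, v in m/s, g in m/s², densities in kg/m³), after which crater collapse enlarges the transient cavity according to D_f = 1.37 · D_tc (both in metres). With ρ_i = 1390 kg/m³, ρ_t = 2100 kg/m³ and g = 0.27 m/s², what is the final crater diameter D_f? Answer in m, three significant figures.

D_f ≈ 414 m

v = 5280 m/s.
(ρ_i/ρ_t)^0.27 = (1390/2100)^0.27 = 0.8946
d^0.79 = 7.65^0.79 = 4.990
v^0.45 = 5280^0.45 = 47.34
g^-0.18 = 0.27^-0.18 = 1.266
D_tc = 1.13 × 0.8946 × 4.990 × 47.34 × 1.266 = 302.3 m
D_f = 1.37 × 302.3 = 414.2 m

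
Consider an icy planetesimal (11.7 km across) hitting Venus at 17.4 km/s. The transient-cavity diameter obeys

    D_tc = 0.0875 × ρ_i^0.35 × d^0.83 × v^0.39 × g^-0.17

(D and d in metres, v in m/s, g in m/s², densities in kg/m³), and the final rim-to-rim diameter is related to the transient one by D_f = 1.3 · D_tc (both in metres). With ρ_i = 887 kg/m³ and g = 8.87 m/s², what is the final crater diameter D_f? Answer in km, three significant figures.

D_f ≈ 90.6 km

In SI: d = 11700 m, v = 17400 m/s.
ρ_i^0.35 = 887^0.35 = 10.76
d^0.83 = 11700^0.83 = 2380
v^0.39 = 17400^0.39 = 45.06
g^-0.17 = 8.87^-0.17 = 0.6900
D_tc = 0.0875 × 10.76 × 2380 × 45.06 × 0.6900 = 69670 m
D_f = 1.3 × 69670 = 90571 m
     = 90.57 km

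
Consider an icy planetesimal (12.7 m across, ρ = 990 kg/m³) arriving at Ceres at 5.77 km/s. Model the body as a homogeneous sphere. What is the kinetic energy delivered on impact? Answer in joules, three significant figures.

v = 5770 m/s.
Mass m = (π/6) ρ d³ = (π/6) × 990 × (12.7)³ = 1.062 × 10^6 kg
E = ½ m v² = 0.5 × 1.062 × 10^6 × (5770)² = 1.768 × 10^13 J

E ≈ 1.77 × 10^13 J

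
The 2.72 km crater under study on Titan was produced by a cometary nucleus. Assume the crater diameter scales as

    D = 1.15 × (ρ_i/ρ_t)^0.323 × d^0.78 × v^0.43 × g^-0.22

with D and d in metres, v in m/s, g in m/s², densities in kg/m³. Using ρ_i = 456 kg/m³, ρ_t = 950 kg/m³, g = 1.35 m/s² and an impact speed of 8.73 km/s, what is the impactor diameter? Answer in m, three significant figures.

d ≈ 210 m

Rearranging for d: d = [D / (1.15 · (456/950)^0.323 · 8730^0.43 · 1.35^-0.22)]^(1/0.78).
D = 2720 m.
(456/950)^0.323 = 0.7889
8730^0.43 = 49.50
1.35^-0.22 = 0.9361
Denominator = 1.15 × 0.7889 × 49.50 × 0.9361 = 42.04
D / 42.04 = 2720 / 42.04 = 64.70
d = 64.70^(1/0.78) = 64.70^1.2821 = 209.8 m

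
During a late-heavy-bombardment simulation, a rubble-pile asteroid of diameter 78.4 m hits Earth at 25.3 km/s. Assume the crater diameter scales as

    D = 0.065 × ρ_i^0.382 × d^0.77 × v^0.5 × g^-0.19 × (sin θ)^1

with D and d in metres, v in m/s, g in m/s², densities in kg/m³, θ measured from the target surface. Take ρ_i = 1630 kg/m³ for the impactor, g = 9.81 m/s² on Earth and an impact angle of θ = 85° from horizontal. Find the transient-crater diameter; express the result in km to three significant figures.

D ≈ 3.24 km

In SI units: v = 25300 m/s.
ρ_i^0.382 = 1630^0.382 = 16.87
d^0.77 = 78.4^0.77 = 28.75
v^0.5 = 25300^0.5 = 159.1
g^-0.19 = 9.81^-0.19 = 0.6480
(sin 85°)^1 = 0.9962^1 = 0.9962
D = 0.065 × 16.87 × 28.75 × 159.1 × 0.6480 × 0.9962 = 3238 m
   = 3.238 km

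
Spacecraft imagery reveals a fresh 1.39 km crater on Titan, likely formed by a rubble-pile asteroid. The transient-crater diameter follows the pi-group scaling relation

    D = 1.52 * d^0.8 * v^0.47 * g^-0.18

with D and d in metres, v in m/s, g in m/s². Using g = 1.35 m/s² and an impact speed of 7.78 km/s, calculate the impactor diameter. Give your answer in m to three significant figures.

Rearranging for d: d = [D / (1.52 · 7780^0.47 · 1.35^-0.18)]^(1/0.8).
D = 1390 m.
7780^0.47 = 67.42
1.35^-0.18 = 0.9474
Denominator = 1.52 × 67.42 × 0.9474 = 97.09
D / 97.09 = 1390 / 97.09 = 14.32
d = 14.32^(1/0.8) = 14.32^1.25 = 27.86 m

d ≈ 27.9 m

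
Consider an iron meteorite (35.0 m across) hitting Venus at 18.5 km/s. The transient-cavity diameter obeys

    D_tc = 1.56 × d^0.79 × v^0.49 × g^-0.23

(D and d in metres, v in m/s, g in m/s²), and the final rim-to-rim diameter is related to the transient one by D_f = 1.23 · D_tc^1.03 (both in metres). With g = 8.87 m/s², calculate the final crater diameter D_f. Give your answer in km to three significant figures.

v = 18500 m/s.
d^0.79 = 35^0.79 = 16.59
v^0.49 = 18500^0.49 = 123.3
g^-0.23 = 8.87^-0.23 = 0.6053
D_tc = 1.56 × 16.59 × 123.3 × 0.6053 = 1932 m
D_f = 1.23 × (1932)^1.03 = 2982 m
     = 2.982 km

D_f ≈ 2.98 km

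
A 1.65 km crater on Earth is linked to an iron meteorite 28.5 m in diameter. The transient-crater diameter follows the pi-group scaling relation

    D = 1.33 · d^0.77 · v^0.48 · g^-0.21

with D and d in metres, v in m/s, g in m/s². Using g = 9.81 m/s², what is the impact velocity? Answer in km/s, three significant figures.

v ≈ 35.1 km/s

Rearranging for v: v = [D / (1.33 · 28.5^0.77 · 9.81^-0.21)]^(1/0.48).
D = 1650 m.
28.5^0.77 = 13.19
9.81^-0.21 = 0.6191
Denominator = 1.33 × 13.19 × 0.6191 = 10.86
D / 10.86 = 1650 / 10.86 = 151.9
v = 151.9^(1/0.48) = 151.9^2.0833 = 35062 m/s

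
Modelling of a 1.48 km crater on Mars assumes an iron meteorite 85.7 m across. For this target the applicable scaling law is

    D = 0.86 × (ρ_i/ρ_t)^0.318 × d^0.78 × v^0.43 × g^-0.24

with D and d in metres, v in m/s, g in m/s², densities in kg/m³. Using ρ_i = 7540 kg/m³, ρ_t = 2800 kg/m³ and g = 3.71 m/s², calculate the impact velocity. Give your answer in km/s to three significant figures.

v ≈ 10.4 km/s

Rearranging for v: v = [D / (0.86 · (7540/2800)^0.318 · 85.7^0.78 · 3.71^-0.24)]^(1/0.43).
D = 1480 m.
(7540/2800)^0.318 = 1.370
85.7^0.78 = 32.19
3.71^-0.24 = 0.7300
Denominator = 0.86 × 1.370 × 32.19 × 0.7300 = 27.69
D / 27.69 = 1480 / 27.69 = 53.45
v = 53.45^(1/0.43) = 53.45^2.3256 = 10436 m/s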